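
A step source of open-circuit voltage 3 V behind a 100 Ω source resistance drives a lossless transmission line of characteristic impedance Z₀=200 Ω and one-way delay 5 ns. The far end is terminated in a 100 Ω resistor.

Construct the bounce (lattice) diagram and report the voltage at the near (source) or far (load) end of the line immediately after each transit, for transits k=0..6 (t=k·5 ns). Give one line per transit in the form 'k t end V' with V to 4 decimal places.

0 0 source 2.0000
1 5 load 1.3333
2 10 source 1.5556
3 15 load 1.4815
4 20 source 1.5062
5 25 load 1.4979
6 30 source 1.5007

Γ_L=-0.333333, Γ_S=-0.333333; launch V₁=3·200/300=2.000000
k=0 src: V=2.0000
k=1 load: inc=2.000000, refl=2.000000·-0.333333=-0.6667; V=0.000000+2.000000+-0.666667=1.3333
k=2 src: inc=-0.666667, refl=-0.666667·-0.333333=0.2222; V=2.000000+-0.666667+0.222222=1.5556
k=3 load: inc=0.222222, refl=0.222222·-0.333333=-0.0741; V=1.333333+0.222222+-0.074074=1.4815
k=4 src: inc=-0.074074, refl=-0.074074·-0.333333=0.0247; V=1.555556+-0.074074+0.024691=1.5062
k=5 load: inc=0.024691, refl=0.024691·-0.333333=-0.0082; V=1.481481+0.024691+-0.008230=1.4979
k=6 src: inc=-0.008230, refl=-0.008230·-0.333333=0.0027; V=1.506173+-0.008230+0.002743=1.5007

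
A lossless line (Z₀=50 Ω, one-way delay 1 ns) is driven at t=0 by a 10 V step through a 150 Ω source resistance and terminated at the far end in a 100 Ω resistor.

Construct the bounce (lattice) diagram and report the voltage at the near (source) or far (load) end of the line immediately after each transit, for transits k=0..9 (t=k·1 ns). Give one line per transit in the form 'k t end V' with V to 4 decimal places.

0 0 source 2.5000
1 1 load 3.3333
2 2 source 3.7500
3 3 load 3.8889
4 4 source 3.9583
5 5 load 3.9815
6 6 source 3.9931
7 7 load 3.9969
8 8 source 3.9988
9 9 load 3.9995

Γ_L=0.333333, Γ_S=0.500000; launch V₁=10·50/200=2.500000
k=0 src: V=2.5000
k=1 load: inc=2.500000, refl=2.500000·0.333333=0.8333; V=0.000000+2.500000+0.833333=3.3333
k=2 src: inc=0.833333, refl=0.833333·0.500000=0.4167; V=2.500000+0.833333+0.416667=3.7500
k=3 load: inc=0.416667, refl=0.416667·0.333333=0.1389; V=3.333333+0.416667+0.138889=3.8889
k=4 src: inc=0.138889, refl=0.138889·0.500000=0.0694; V=3.750000+0.138889+0.069444=3.9583
k=5 load: inc=0.069444, refl=0.069444·0.333333=0.0231; V=3.888889+0.069444+0.023148=3.9815
k=6 src: inc=0.023148, refl=0.023148·0.500000=0.0116; V=3.958333+0.023148+0.011574=3.9931
k=7 load: inc=0.011574, refl=0.011574·0.333333=0.0039; V=3.981481+0.011574+0.003858=3.9969
k=8 src: inc=0.003858, refl=0.003858·0.500000=0.0019; V=3.993056+0.003858+0.001929=3.9988
k=9 load: inc=0.001929, refl=0.001929·0.333333=0.0006; V=3.996914+0.001929+0.000643=3.9995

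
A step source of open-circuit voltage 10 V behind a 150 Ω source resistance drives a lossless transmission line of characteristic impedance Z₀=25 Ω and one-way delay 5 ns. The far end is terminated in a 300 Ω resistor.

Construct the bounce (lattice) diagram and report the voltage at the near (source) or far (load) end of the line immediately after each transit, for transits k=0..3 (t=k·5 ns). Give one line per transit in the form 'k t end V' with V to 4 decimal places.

Γ_L=0.846154, Γ_S=0.714286; launch V₁=10·25/175=1.428571
k=0 src: V=1.4286
k=1 load: inc=1.428571, refl=1.428571·0.846154=1.2088; V=0.000000+1.428571+1.208791=2.6374
k=2 src: inc=1.208791, refl=1.208791·0.714286=0.8634; V=1.428571+1.208791+0.863422=3.5008
k=3 load: inc=0.863422, refl=0.863422·0.846154=0.7306; V=2.637363+0.863422+0.730588=4.2314

0 0 source 1.4286
1 5 load 2.6374
2 10 source 3.5008
3 15 load 4.2314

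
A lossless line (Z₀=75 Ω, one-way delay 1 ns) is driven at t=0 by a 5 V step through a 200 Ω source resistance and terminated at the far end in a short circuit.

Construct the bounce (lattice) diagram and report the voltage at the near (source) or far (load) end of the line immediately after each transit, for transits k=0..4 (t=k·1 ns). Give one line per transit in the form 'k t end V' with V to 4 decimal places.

Γ_L=-1.000000, Γ_S=0.454545; launch V₁=5·75/275=1.363636
k=0 src: V=1.3636
k=1 load: inc=1.363636, refl=1.363636·-1.000000=-1.3636; V=0.000000+1.363636+-1.363636=0.0000
k=2 src: inc=-1.363636, refl=-1.363636·0.454545=-0.6198; V=1.363636+-1.363636+-0.619835=-0.6198
k=3 load: inc=-0.619835, refl=-0.619835·-1.000000=0.6198; V=0.000000+-0.619835+0.619835=0.0000
k=4 src: inc=0.619835, refl=0.619835·0.454545=0.2817; V=-0.619835+0.619835+0.281743=0.2817

0 0 source 1.3636
1 1 load 0.0000
2 2 source -0.6198
3 3 load 0.0000
4 4 source 0.2817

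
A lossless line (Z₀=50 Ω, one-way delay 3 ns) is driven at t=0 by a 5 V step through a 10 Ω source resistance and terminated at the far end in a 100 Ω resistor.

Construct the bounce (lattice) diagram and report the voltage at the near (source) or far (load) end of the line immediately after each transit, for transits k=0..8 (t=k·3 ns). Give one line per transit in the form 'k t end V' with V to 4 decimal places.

Γ_L=0.333333, Γ_S=-0.666667; launch V₁=5·50/60=4.166667
k=0 src: V=4.1667
k=1 load: inc=4.166667, refl=4.166667·0.333333=1.3889; V=0.000000+4.166667+1.388889=5.5556
k=2 src: inc=1.388889, refl=1.388889·-0.666667=-0.9259; V=4.166667+1.388889+-0.925926=4.6296
k=3 load: inc=-0.925926, refl=-0.925926·0.333333=-0.3086; V=5.555556+-0.925926+-0.308642=4.3210
k=4 src: inc=-0.308642, refl=-0.308642·-0.666667=0.2058; V=4.629630+-0.308642+0.205761=4.5267
k=5 load: inc=0.205761, refl=0.205761·0.333333=0.0686; V=4.320988+0.205761+0.068587=4.5953
k=6 src: inc=0.068587, refl=0.068587·-0.666667=-0.0457; V=4.526749+0.068587+-0.045725=4.5496
k=7 load: inc=-0.045725, refl=-0.045725·0.333333=-0.0152; V=4.595336+-0.045725+-0.015242=4.5344
k=8 src: inc=-0.015242, refl=-0.015242·-0.666667=0.0102; V=4.549611+-0.015242+0.010161=4.5445

0 0 source 4.1667
1 3 load 5.5556
2 6 source 4.6296
3 9 load 4.3210
4 12 source 4.5267
5 15 load 4.5953
6 18 source 4.5496
7 21 load 4.5344
8 24 source 4.5445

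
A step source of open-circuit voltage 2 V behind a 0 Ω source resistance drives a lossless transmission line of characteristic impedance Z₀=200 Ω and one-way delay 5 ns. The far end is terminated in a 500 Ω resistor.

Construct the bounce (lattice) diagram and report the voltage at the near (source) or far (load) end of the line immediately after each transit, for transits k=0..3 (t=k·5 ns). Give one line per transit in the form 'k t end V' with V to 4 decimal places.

0 0 source 2.0000
1 5 load 2.8571
2 10 source 2.0000
3 15 load 1.6327

Γ_L=0.428571, Γ_S=-1.000000; launch V₁=2·200/200=2.000000
k=0 src: V=2.0000
k=1 load: inc=2.000000, refl=2.000000·0.428571=0.8571; V=0.000000+2.000000+0.857143=2.8571
k=2 src: inc=0.857143, refl=0.857143·-1.000000=-0.8571; V=2.000000+0.857143+-0.857143=2.0000
k=3 load: inc=-0.857143, refl=-0.857143·0.428571=-0.3673; V=2.857143+-0.857143+-0.367347=1.6327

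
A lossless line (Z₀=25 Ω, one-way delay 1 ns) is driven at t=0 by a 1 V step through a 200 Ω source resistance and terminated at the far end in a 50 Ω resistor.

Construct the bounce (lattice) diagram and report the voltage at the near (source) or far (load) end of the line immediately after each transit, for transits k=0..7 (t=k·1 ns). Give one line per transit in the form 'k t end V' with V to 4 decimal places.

0 0 source 0.1111
1 1 load 0.1481
2 2 source 0.1770
3 3 load 0.1866
4 4 source 0.1940
5 5 load 0.1965
6 6 source 0.1985
7 7 load 0.1991

Γ_L=0.333333, Γ_S=0.777778; launch V₁=1·25/225=0.111111
k=0 src: V=0.1111
k=1 load: inc=0.111111, refl=0.111111·0.333333=0.0370; V=0.000000+0.111111+0.037037=0.1481
k=2 src: inc=0.037037, refl=0.037037·0.777778=0.0288; V=0.111111+0.037037+0.028807=0.1770
k=3 load: inc=0.028807, refl=0.028807·0.333333=0.0096; V=0.148148+0.028807+0.009602=0.1866
k=4 src: inc=0.009602, refl=0.009602·0.777778=0.0075; V=0.176955+0.009602+0.007468=0.1940
k=5 load: inc=0.007468, refl=0.007468·0.333333=0.0025; V=0.186557+0.007468+0.002489=0.1965
k=6 src: inc=0.002489, refl=0.002489·0.777778=0.0019; V=0.194025+0.002489+0.001936=0.1985
k=7 load: inc=0.001936, refl=0.001936·0.333333=0.0006; V=0.196515+0.001936+0.000645=0.1991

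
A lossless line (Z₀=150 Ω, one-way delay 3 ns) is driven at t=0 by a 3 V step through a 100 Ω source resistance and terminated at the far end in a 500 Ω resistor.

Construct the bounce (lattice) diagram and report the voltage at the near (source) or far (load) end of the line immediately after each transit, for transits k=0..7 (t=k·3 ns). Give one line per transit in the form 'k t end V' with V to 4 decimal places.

Γ_L=0.538462, Γ_S=-0.200000; launch V₁=3·150/250=1.800000
k=0 src: V=1.8000
k=1 load: inc=1.800000, refl=1.800000·0.538462=0.9692; V=0.000000+1.800000+0.969231=2.7692
k=2 src: inc=0.969231, refl=0.969231·-0.200000=-0.1938; V=1.800000+0.969231+-0.193846=2.5754
k=3 load: inc=-0.193846, refl=-0.193846·0.538462=-0.1044; V=2.769231+-0.193846+-0.104379=2.4710
k=4 src: inc=-0.104379, refl=-0.104379·-0.200000=0.0209; V=2.575385+-0.104379+0.020876=2.4919
k=5 load: inc=0.020876, refl=0.020876·0.538462=0.0112; V=2.471006+0.020876+0.011241=2.5031
k=6 src: inc=0.011241, refl=0.011241·-0.200000=-0.0022; V=2.491882+0.011241+-0.002248=2.5009
k=7 load: inc=-0.002248, refl=-0.002248·0.538462=-0.0012; V=2.503122+-0.002248+-0.001211=2.4997

0 0 source 1.8000
1 3 load 2.7692
2 6 source 2.5754
3 9 load 2.4710
4 12 source 2.4919
5 15 load 2.5031
6 18 source 2.5009
7 21 load 2.4997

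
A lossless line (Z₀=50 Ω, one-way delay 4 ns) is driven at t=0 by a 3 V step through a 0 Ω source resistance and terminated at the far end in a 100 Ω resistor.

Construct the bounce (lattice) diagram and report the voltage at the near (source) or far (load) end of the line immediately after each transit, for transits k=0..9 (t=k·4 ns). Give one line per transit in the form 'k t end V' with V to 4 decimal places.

Γ_L=0.333333, Γ_S=-1.000000; launch V₁=3·50/50=3.000000
k=0 src: V=3.0000
k=1 load: inc=3.000000, refl=3.000000·0.333333=1.0000; V=0.000000+3.000000+1.000000=4.0000
k=2 src: inc=1.000000, refl=1.000000·-1.000000=-1.0000; V=3.000000+1.000000+-1.000000=3.0000
k=3 load: inc=-1.000000, refl=-1.000000·0.333333=-0.3333; V=4.000000+-1.000000+-0.333333=2.6667
k=4 src: inc=-0.333333, refl=-0.333333·-1.000000=0.3333; V=3.000000+-0.333333+0.333333=3.0000
k=5 load: inc=0.333333, refl=0.333333·0.333333=0.1111; V=2.666667+0.333333+0.111111=3.1111
k=6 src: inc=0.111111, refl=0.111111·-1.000000=-0.1111; V=3.000000+0.111111+-0.111111=3.0000
k=7 load: inc=-0.111111, refl=-0.111111·0.333333=-0.0370; V=3.111111+-0.111111+-0.037037=2.9630
k=8 src: inc=-0.037037, refl=-0.037037·-1.000000=0.0370; V=3.000000+-0.037037+0.037037=3.0000
k=9 load: inc=0.037037, refl=0.037037·0.333333=0.0123; V=2.962963+0.037037+0.012346=3.0123

0 0 source 3.0000
1 4 load 4.0000
2 8 source 3.0000
3 12 load 2.6667
4 16 source 3.0000
5 20 load 3.1111
6 24 source 3.0000
7 28 load 2.9630
8 32 source 3.0000
9 36 load 3.0123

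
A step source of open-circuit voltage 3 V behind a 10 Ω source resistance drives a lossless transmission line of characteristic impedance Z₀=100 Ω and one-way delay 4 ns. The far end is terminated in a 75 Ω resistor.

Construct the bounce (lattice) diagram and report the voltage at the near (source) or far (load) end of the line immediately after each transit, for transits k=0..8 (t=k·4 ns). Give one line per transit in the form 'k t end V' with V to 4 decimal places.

0 0 source 2.7273
1 4 load 2.3377
2 8 source 2.6564
3 12 load 2.6109
4 16 source 2.6482
5 20 load 2.6428
6 24 source 2.6472
7 28 load 2.6466
8 32 source 2.6471

Γ_L=-0.142857, Γ_S=-0.818182; launch V₁=3·100/110=2.727273
k=0 src: V=2.7273
k=1 load: inc=2.727273, refl=2.727273·-0.142857=-0.3896; V=0.000000+2.727273+-0.389610=2.3377
k=2 src: inc=-0.389610, refl=-0.389610·-0.818182=0.3188; V=2.727273+-0.389610+0.318772=2.6564
k=3 load: inc=0.318772, refl=0.318772·-0.142857=-0.0455; V=2.337662+0.318772+-0.045539=2.6109
k=4 src: inc=-0.045539, refl=-0.045539·-0.818182=0.0373; V=2.656434+-0.045539+0.037259=2.6482
k=5 load: inc=0.037259, refl=0.037259·-0.142857=-0.0053; V=2.610896+0.037259+-0.005323=2.6428
k=6 src: inc=-0.005323, refl=-0.005323·-0.818182=0.0044; V=2.648155+-0.005323+0.004355=2.6472
k=7 load: inc=0.004355, refl=0.004355·-0.142857=-0.0006; V=2.642832+0.004355+-0.000622=2.6466
k=8 src: inc=-0.000622, refl=-0.000622·-0.818182=0.0005; V=2.647187+-0.000622+0.000509=2.6471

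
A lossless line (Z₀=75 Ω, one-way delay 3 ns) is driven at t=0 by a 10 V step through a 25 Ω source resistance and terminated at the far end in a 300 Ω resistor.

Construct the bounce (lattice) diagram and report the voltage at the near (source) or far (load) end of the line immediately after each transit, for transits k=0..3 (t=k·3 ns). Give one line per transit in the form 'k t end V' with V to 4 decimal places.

Γ_L=0.600000, Γ_S=-0.500000; launch V₁=10·75/100=7.500000
k=0 src: V=7.5000
k=1 load: inc=7.500000, refl=7.500000·0.600000=4.5000; V=0.000000+7.500000+4.500000=12.0000
k=2 src: inc=4.500000, refl=4.500000·-0.500000=-2.2500; V=7.500000+4.500000+-2.250000=9.7500
k=3 load: inc=-2.250000, refl=-2.250000·0.600000=-1.3500; V=12.000000+-2.250000+-1.350000=8.4000

0 0 source 7.5000
1 3 load 12.0000
2 6 source 9.7500
3 9 load 8.4000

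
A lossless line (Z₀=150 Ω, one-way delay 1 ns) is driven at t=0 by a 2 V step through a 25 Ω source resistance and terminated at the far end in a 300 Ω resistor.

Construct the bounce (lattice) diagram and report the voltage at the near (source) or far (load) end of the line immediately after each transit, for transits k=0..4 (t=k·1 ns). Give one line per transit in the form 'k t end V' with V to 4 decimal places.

Γ_L=0.333333, Γ_S=-0.714286; launch V₁=2·150/175=1.714286
k=0 src: V=1.7143
k=1 load: inc=1.714286, refl=1.714286·0.333333=0.5714; V=0.000000+1.714286+0.571429=2.2857
k=2 src: inc=0.571429, refl=0.571429·-0.714286=-0.4082; V=1.714286+0.571429+-0.408163=1.8776
k=3 load: inc=-0.408163, refl=-0.408163·0.333333=-0.1361; V=2.285714+-0.408163+-0.136054=1.7415
k=4 src: inc=-0.136054, refl=-0.136054·-0.714286=0.0972; V=1.877551+-0.136054+0.097182=1.8387

0 0 source 1.7143
1 1 load 2.2857
2 2 source 1.8776
3 3 load 1.7415
4 4 source 1.8387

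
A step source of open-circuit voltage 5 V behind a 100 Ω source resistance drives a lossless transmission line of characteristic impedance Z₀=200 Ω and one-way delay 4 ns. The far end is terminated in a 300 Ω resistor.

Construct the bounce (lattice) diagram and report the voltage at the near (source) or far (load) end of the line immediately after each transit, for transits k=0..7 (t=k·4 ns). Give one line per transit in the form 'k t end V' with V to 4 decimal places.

0 0 source 3.3333
1 4 load 4.0000
2 8 source 3.7778
3 12 load 3.7333
4 16 source 3.7481
5 20 load 3.7511
6 24 source 3.7501
7 28 load 3.7499

Γ_L=0.200000, Γ_S=-0.333333; launch V₁=5·200/300=3.333333
k=0 src: V=3.3333
k=1 load: inc=3.333333, refl=3.333333·0.200000=0.6667; V=0.000000+3.333333+0.666667=4.0000
k=2 src: inc=0.666667, refl=0.666667·-0.333333=-0.2222; V=3.333333+0.666667+-0.222222=3.7778
k=3 load: inc=-0.222222, refl=-0.222222·0.200000=-0.0444; V=4.000000+-0.222222+-0.044444=3.7333
k=4 src: inc=-0.044444, refl=-0.044444·-0.333333=0.0148; V=3.777778+-0.044444+0.014815=3.7481
k=5 load: inc=0.014815, refl=0.014815·0.200000=0.0030; V=3.733333+0.014815+0.002963=3.7511
k=6 src: inc=0.002963, refl=0.002963·-0.333333=-0.0010; V=3.748148+0.002963+-0.000988=3.7501
k=7 load: inc=-0.000988, refl=-0.000988·0.200000=-0.0002; V=3.751111+-0.000988+-0.000198=3.7499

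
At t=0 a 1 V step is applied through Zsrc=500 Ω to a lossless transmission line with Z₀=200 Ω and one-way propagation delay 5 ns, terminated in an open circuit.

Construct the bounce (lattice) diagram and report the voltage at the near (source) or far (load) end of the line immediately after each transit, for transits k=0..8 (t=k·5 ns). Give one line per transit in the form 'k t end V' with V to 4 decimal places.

Γ_L=1.000000, Γ_S=0.428571; launch V₁=1·200/700=0.285714
k=0 src: V=0.2857
k=1 load: inc=0.285714, refl=0.285714·1.000000=0.2857; V=0.000000+0.285714+0.285714=0.5714
k=2 src: inc=0.285714, refl=0.285714·0.428571=0.1224; V=0.285714+0.285714+0.122449=0.6939
k=3 load: inc=0.122449, refl=0.122449·1.000000=0.1224; V=0.571429+0.122449+0.122449=0.8163
k=4 src: inc=0.122449, refl=0.122449·0.428571=0.0525; V=0.693878+0.122449+0.052478=0.8688
k=5 load: inc=0.052478, refl=0.052478·1.000000=0.0525; V=0.816327+0.052478+0.052478=0.9213
k=6 src: inc=0.052478, refl=0.052478·0.428571=0.0225; V=0.868805+0.052478+0.022491=0.9438
k=7 load: inc=0.022491, refl=0.022491·1.000000=0.0225; V=0.921283+0.022491+0.022491=0.9663
k=8 src: inc=0.022491, refl=0.022491·0.428571=0.0096; V=0.943773+0.022491+0.009639=0.9759

0 0 source 0.2857
1 5 load 0.5714
2 10 source 0.6939
3 15 load 0.8163
4 20 source 0.8688
5 25 load 0.9213
6 30 source 0.9438
7 35 load 0.9663
8 40 source 0.9759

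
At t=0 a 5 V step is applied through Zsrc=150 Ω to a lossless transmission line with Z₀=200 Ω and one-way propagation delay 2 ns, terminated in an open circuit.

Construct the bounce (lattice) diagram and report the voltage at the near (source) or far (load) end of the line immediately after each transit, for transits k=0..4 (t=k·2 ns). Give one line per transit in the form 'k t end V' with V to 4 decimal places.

Γ_L=1.000000, Γ_S=-0.142857; launch V₁=5·200/350=2.857143
k=0 src: V=2.8571
k=1 load: inc=2.857143, refl=2.857143·1.000000=2.8571; V=0.000000+2.857143+2.857143=5.7143
k=2 src: inc=2.857143, refl=2.857143·-0.142857=-0.4082; V=2.857143+2.857143+-0.408163=5.3061
k=3 load: inc=-0.408163, refl=-0.408163·1.000000=-0.4082; V=5.714286+-0.408163+-0.408163=4.8980
k=4 src: inc=-0.408163, refl=-0.408163·-0.142857=0.0583; V=5.306122+-0.408163+0.058309=4.9563

0 0 source 2.8571
1 2 load 5.7143
2 4 source 5.3061
3 6 load 4.8980
4 8 source 4.9563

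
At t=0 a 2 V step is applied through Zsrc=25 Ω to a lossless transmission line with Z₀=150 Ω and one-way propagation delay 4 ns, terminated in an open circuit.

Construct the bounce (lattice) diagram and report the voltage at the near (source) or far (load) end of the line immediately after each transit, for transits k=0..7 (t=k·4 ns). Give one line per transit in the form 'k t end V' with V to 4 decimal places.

0 0 source 1.7143
1 4 load 3.4286
2 8 source 2.2041
3 12 load 0.9796
4 16 source 1.8542
5 20 load 2.7289
6 24 source 2.1041
7 28 load 1.4794

Γ_L=1.000000, Γ_S=-0.714286; launch V₁=2·150/175=1.714286
k=0 src: V=1.7143
k=1 load: inc=1.714286, refl=1.714286·1.000000=1.7143; V=0.000000+1.714286+1.714286=3.4286
k=2 src: inc=1.714286, refl=1.714286·-0.714286=-1.2245; V=1.714286+1.714286+-1.224490=2.2041
k=3 load: inc=-1.224490, refl=-1.224490·1.000000=-1.2245; V=3.428571+-1.224490+-1.224490=0.9796
k=4 src: inc=-1.224490, refl=-1.224490·-0.714286=0.8746; V=2.204082+-1.224490+0.874636=1.8542
k=5 load: inc=0.874636, refl=0.874636·1.000000=0.8746; V=0.979592+0.874636+0.874636=2.7289
k=6 src: inc=0.874636, refl=0.874636·-0.714286=-0.6247; V=1.854227+0.874636+-0.624740=2.1041
k=7 load: inc=-0.624740, refl=-0.624740·1.000000=-0.6247; V=2.728863+-0.624740+-0.624740=1.4794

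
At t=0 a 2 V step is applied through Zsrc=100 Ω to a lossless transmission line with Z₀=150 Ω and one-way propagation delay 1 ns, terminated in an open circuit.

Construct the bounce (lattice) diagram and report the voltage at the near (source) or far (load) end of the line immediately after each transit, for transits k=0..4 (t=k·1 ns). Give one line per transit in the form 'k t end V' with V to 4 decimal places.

Γ_L=1.000000, Γ_S=-0.200000; launch V₁=2·150/250=1.200000
k=0 src: V=1.2000
k=1 load: inc=1.200000, refl=1.200000·1.000000=1.2000; V=0.000000+1.200000+1.200000=2.4000
k=2 src: inc=1.200000, refl=1.200000·-0.200000=-0.2400; V=1.200000+1.200000+-0.240000=2.1600
k=3 load: inc=-0.240000, refl=-0.240000·1.000000=-0.2400; V=2.400000+-0.240000+-0.240000=1.9200
k=4 src: inc=-0.240000, refl=-0.240000·-0.200000=0.0480; V=2.160000+-0.240000+0.048000=1.9680

0 0 source 1.2000
1 1 load 2.4000
2 2 source 2.1600
3 3 load 1.9200
4 4 source 1.9680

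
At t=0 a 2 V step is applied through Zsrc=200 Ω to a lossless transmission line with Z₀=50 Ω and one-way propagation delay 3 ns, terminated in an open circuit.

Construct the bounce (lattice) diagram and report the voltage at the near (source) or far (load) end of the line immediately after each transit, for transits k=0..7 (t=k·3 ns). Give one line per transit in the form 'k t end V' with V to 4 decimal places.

0 0 source 0.4000
1 3 load 0.8000
2 6 source 1.0400
3 9 load 1.2800
4 12 source 1.4240
5 15 load 1.5680
6 18 source 1.6544
7 21 load 1.7408

Γ_L=1.000000, Γ_S=0.600000; launch V₁=2·50/250=0.400000
k=0 src: V=0.4000
k=1 load: inc=0.400000, refl=0.400000·1.000000=0.4000; V=0.000000+0.400000+0.400000=0.8000
k=2 src: inc=0.400000, refl=0.400000·0.600000=0.2400; V=0.400000+0.400000+0.240000=1.0400
k=3 load: inc=0.240000, refl=0.240000·1.000000=0.2400; V=0.800000+0.240000+0.240000=1.2800
k=4 src: inc=0.240000, refl=0.240000·0.600000=0.1440; V=1.040000+0.240000+0.144000=1.4240
k=5 load: inc=0.144000, refl=0.144000·1.000000=0.1440; V=1.280000+0.144000+0.144000=1.5680
k=6 src: inc=0.144000, refl=0.144000·0.600000=0.0864; V=1.424000+0.144000+0.086400=1.6544
k=7 load: inc=0.086400, refl=0.086400·1.000000=0.0864; V=1.568000+0.086400+0.086400=1.7408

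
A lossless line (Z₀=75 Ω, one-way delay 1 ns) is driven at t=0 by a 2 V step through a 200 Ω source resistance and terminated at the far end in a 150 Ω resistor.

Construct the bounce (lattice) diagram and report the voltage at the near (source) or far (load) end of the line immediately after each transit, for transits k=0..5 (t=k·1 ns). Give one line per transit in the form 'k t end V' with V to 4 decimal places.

0 0 source 0.5455
1 1 load 0.7273
2 2 source 0.8099
3 3 load 0.8375
4 4 source 0.8500
5 5 load 0.8542

Γ_L=0.333333, Γ_S=0.454545; launch V₁=2·75/275=0.545455
k=0 src: V=0.5455
k=1 load: inc=0.545455, refl=0.545455·0.333333=0.1818; V=0.000000+0.545455+0.181818=0.7273
k=2 src: inc=0.181818, refl=0.181818·0.454545=0.0826; V=0.545455+0.181818+0.082645=0.8099
k=3 load: inc=0.082645, refl=0.082645·0.333333=0.0275; V=0.727273+0.082645+0.027548=0.8375
k=4 src: inc=0.027548, refl=0.027548·0.454545=0.0125; V=0.809917+0.027548+0.012522=0.8500
k=5 load: inc=0.012522, refl=0.012522·0.333333=0.0042; V=0.837466+0.012522+0.004174=0.8542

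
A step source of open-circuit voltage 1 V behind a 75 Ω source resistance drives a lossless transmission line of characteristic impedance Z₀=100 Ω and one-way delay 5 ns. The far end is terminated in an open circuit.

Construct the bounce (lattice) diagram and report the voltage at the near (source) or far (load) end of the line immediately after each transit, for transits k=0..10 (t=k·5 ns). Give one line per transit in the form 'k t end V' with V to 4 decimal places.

0 0 source 0.5714
1 5 load 1.1429
2 10 source 1.0612
3 15 load 0.9796
4 20 source 0.9913
5 25 load 1.0029
6 30 source 1.0012
7 35 load 0.9996
8 40 source 0.9998
9 45 load 1.0001
10 50 source 1.0000

Γ_L=1.000000, Γ_S=-0.142857; launch V₁=1·100/175=0.571429
k=0 src: V=0.5714
k=1 load: inc=0.571429, refl=0.571429·1.000000=0.5714; V=0.000000+0.571429+0.571429=1.1429
k=2 src: inc=0.571429, refl=0.571429·-0.142857=-0.0816; V=0.571429+0.571429+-0.081633=1.0612
k=3 load: inc=-0.081633, refl=-0.081633·1.000000=-0.0816; V=1.142857+-0.081633+-0.081633=0.9796
k=4 src: inc=-0.081633, refl=-0.081633·-0.142857=0.0117; V=1.061224+-0.081633+0.011662=0.9913
k=5 load: inc=0.011662, refl=0.011662·1.000000=0.0117; V=0.979592+0.011662+0.011662=1.0029
k=6 src: inc=0.011662, refl=0.011662·-0.142857=-0.0017; V=0.991254+0.011662+-0.001666=1.0012
k=7 load: inc=-0.001666, refl=-0.001666·1.000000=-0.0017; V=1.002915+-0.001666+-0.001666=0.9996
k=8 src: inc=-0.001666, refl=-0.001666·-0.142857=0.0002; V=1.001249+-0.001666+0.000238=0.9998
k=9 load: inc=0.000238, refl=0.000238·1.000000=0.0002; V=0.999584+0.000238+0.000238=1.0001
k=10 src: inc=0.000238, refl=0.000238·-0.142857=-0.0000; V=0.999822+0.000238+-0.000034=1.0000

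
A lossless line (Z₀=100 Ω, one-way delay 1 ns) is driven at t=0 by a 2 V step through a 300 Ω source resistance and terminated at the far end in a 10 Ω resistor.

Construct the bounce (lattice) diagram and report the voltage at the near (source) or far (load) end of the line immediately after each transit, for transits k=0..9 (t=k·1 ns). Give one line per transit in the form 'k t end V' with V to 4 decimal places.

Γ_L=-0.818182, Γ_S=0.500000; launch V₁=2·100/400=0.500000
k=0 src: V=0.5000
k=1 load: inc=0.500000, refl=0.500000·-0.818182=-0.4091; V=0.000000+0.500000+-0.409091=0.0909
k=2 src: inc=-0.409091, refl=-0.409091·0.500000=-0.2045; V=0.500000+-0.409091+-0.204545=-0.1136
k=3 load: inc=-0.204545, refl=-0.204545·-0.818182=0.1674; V=0.090909+-0.204545+0.167355=0.0537
k=4 src: inc=0.167355, refl=0.167355·0.500000=0.0837; V=-0.113636+0.167355+0.083678=0.1374
k=5 load: inc=0.083678, refl=0.083678·-0.818182=-0.0685; V=0.053719+0.083678+-0.068464=0.0689
k=6 src: inc=-0.068464, refl=-0.068464·0.500000=-0.0342; V=0.137397+-0.068464+-0.034232=0.0347
k=7 load: inc=-0.034232, refl=-0.034232·-0.818182=0.0280; V=0.068933+-0.034232+0.028008=0.0627
k=8 src: inc=0.028008, refl=0.028008·0.500000=0.0140; V=0.034701+0.028008+0.014004=0.0767
k=9 load: inc=0.014004, refl=0.014004·-0.818182=-0.0115; V=0.062709+0.014004+-0.011458=0.0653

0 0 source 0.5000
1 1 load 0.0909
2 2 source -0.1136
3 3 load 0.0537
4 4 source 0.1374
5 5 load 0.0689
6 6 source 0.0347
7 7 load 0.0627
8 8 source 0.0767
9 9 load 0.0653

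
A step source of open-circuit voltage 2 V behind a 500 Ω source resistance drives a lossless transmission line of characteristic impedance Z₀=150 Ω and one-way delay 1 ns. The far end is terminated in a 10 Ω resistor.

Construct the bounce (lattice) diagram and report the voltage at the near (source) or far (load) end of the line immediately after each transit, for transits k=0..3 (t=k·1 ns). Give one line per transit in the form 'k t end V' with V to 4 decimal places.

Γ_L=-0.875000, Γ_S=0.538462; launch V₁=2·150/650=0.461538
k=0 src: V=0.4615
k=1 load: inc=0.461538, refl=0.461538·-0.875000=-0.4038; V=0.000000+0.461538+-0.403846=0.0577
k=2 src: inc=-0.403846, refl=-0.403846·0.538462=-0.2175; V=0.461538+-0.403846+-0.217456=-0.1598
k=3 load: inc=-0.217456, refl=-0.217456·-0.875000=0.1903; V=0.057692+-0.217456+0.190274=0.0305

0 0 source 0.4615
1 1 load 0.0577
2 2 source -0.1598
3 3 load 0.0305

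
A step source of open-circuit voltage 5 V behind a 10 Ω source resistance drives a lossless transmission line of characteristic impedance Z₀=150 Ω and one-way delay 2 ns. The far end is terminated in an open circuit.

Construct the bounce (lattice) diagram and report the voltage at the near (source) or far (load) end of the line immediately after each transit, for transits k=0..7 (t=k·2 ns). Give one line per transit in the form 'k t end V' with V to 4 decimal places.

0 0 source 4.6875
1 2 load 9.3750
2 4 source 5.2734
3 6 load 1.1719
4 8 source 4.7607
5 10 load 8.3496
6 12 source 5.2094
7 14 load 2.0691

Γ_L=1.000000, Γ_S=-0.875000; launch V₁=5·150/160=4.687500
k=0 src: V=4.6875
k=1 load: inc=4.687500, refl=4.687500·1.000000=4.6875; V=0.000000+4.687500+4.687500=9.3750
k=2 src: inc=4.687500, refl=4.687500·-0.875000=-4.1016; V=4.687500+4.687500+-4.101562=5.2734
k=3 load: inc=-4.101562, refl=-4.101562·1.000000=-4.1016; V=9.375000+-4.101562+-4.101562=1.1719
k=4 src: inc=-4.101562, refl=-4.101562·-0.875000=3.5889; V=5.273438+-4.101562+3.588867=4.7607
k=5 load: inc=3.588867, refl=3.588867·1.000000=3.5889; V=1.171875+3.588867+3.588867=8.3496
k=6 src: inc=3.588867, refl=3.588867·-0.875000=-3.1403; V=4.760742+3.588867+-3.140259=5.2094
k=7 load: inc=-3.140259, refl=-3.140259·1.000000=-3.1403; V=8.349609+-3.140259+-3.140259=2.0691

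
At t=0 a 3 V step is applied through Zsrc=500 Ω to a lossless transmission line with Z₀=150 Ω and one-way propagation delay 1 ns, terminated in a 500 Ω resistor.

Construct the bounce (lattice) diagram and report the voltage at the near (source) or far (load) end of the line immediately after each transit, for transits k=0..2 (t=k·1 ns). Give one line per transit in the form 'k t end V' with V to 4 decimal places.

Γ_L=0.538462, Γ_S=0.538462; launch V₁=3·150/650=0.692308
k=0 src: V=0.6923
k=1 load: inc=0.692308, refl=0.692308·0.538462=0.3728; V=0.000000+0.692308+0.372781=1.0651
k=2 src: inc=0.372781, refl=0.372781·0.538462=0.2007; V=0.692308+0.372781+0.200728=1.2658

0 0 source 0.6923
1 1 load 1.0651
2 2 source 1.2658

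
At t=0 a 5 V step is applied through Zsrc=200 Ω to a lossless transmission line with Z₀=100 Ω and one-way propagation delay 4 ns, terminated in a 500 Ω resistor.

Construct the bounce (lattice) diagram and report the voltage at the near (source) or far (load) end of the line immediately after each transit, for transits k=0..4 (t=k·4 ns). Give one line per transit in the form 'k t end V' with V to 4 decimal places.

0 0 source 1.6667
1 4 load 2.7778
2 8 source 3.1481
3 12 load 3.3951
4 16 source 3.4774

Γ_L=0.666667, Γ_S=0.333333; launch V₁=5·100/300=1.666667
k=0 src: V=1.6667
k=1 load: inc=1.666667, refl=1.666667·0.666667=1.1111; V=0.000000+1.666667+1.111111=2.7778
k=2 src: inc=1.111111, refl=1.111111·0.333333=0.3704; V=1.666667+1.111111+0.370370=3.1481
k=3 load: inc=0.370370, refl=0.370370·0.666667=0.2469; V=2.777778+0.370370+0.246914=3.3951
k=4 src: inc=0.246914, refl=0.246914·0.333333=0.0823; V=3.148148+0.246914+0.082305=3.4774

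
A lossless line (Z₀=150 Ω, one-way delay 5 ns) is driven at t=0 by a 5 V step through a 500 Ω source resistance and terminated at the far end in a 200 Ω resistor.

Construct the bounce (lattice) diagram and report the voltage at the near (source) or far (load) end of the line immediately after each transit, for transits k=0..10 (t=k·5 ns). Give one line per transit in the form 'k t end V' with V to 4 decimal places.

0 0 source 1.1538
1 5 load 1.3187
2 10 source 1.4074
3 15 load 1.4201
4 20 source 1.4269
5 25 load 1.4279
6 30 source 1.4284
7 35 load 1.4285
8 40 source 1.4286
9 45 load 1.4286
10 50 source 1.4286

Γ_L=0.142857, Γ_S=0.538462; launch V₁=5·150/650=1.153846
k=0 src: V=1.1538
k=1 load: inc=1.153846, refl=1.153846·0.142857=0.1648; V=0.000000+1.153846+0.164835=1.3187
k=2 src: inc=0.164835, refl=0.164835·0.538462=0.0888; V=1.153846+0.164835+0.088757=1.4074
k=3 load: inc=0.088757, refl=0.088757·0.142857=0.0127; V=1.318681+0.088757+0.012680=1.4201
k=4 src: inc=0.012680, refl=0.012680·0.538462=0.0068; V=1.407439+0.012680+0.006827=1.4269
k=5 load: inc=0.006827, refl=0.006827·0.142857=0.0010; V=1.420118+0.006827+0.000975=1.4279
k=6 src: inc=0.000975, refl=0.000975·0.538462=0.0005; V=1.426946+0.000975+0.000525=1.4284
k=7 load: inc=0.000525, refl=0.000525·0.142857=0.0001; V=1.427921+0.000525+0.000075=1.4285
k=8 src: inc=0.000075, refl=0.000075·0.538462=0.0000; V=1.428446+0.000075+0.000040=1.4286
k=9 load: inc=0.000040, refl=0.000040·0.142857=0.0000; V=1.428521+0.000040+0.000006=1.4286
k=10 src: inc=0.000006, refl=0.000006·0.538462=0.0000; V=1.428562+0.000006+0.000003=1.4286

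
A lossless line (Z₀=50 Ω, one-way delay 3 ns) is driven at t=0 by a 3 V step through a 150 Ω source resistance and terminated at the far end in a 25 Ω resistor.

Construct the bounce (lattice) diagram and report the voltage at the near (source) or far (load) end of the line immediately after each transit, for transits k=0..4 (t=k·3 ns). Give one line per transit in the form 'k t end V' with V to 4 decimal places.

0 0 source 0.7500
1 3 load 0.5000
2 6 source 0.3750
3 9 load 0.4167
4 12 source 0.4375

Γ_L=-0.333333, Γ_S=0.500000; launch V₁=3·50/200=0.750000
k=0 src: V=0.7500
k=1 load: inc=0.750000, refl=0.750000·-0.333333=-0.2500; V=0.000000+0.750000+-0.250000=0.5000
k=2 src: inc=-0.250000, refl=-0.250000·0.500000=-0.1250; V=0.750000+-0.250000+-0.125000=0.3750
k=3 load: inc=-0.125000, refl=-0.125000·-0.333333=0.0417; V=0.500000+-0.125000+0.041667=0.4167
k=4 src: inc=0.041667, refl=0.041667·0.500000=0.0208; V=0.375000+0.041667+0.020833=0.4375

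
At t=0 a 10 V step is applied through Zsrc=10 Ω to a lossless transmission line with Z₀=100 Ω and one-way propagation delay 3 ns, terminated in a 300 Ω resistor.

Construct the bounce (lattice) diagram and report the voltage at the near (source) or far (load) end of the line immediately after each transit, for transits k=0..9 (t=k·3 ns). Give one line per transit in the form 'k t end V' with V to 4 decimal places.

Γ_L=0.500000, Γ_S=-0.818182; launch V₁=10·100/110=9.090909
k=0 src: V=9.0909
k=1 load: inc=9.090909, refl=9.090909·0.500000=4.5455; V=0.000000+9.090909+4.545455=13.6364
k=2 src: inc=4.545455, refl=4.545455·-0.818182=-3.7190; V=9.090909+4.545455+-3.719008=9.9174
k=3 load: inc=-3.719008, refl=-3.719008·0.500000=-1.8595; V=13.636364+-3.719008+-1.859504=8.0579
k=4 src: inc=-1.859504, refl=-1.859504·-0.818182=1.5214; V=9.917355+-1.859504+1.521412=9.5793
k=5 load: inc=1.521412, refl=1.521412·0.500000=0.7607; V=8.057851+1.521412+0.760706=10.3400
k=6 src: inc=0.760706, refl=0.760706·-0.818182=-0.6224; V=9.579264+0.760706+-0.622396=9.7176
k=7 load: inc=-0.622396, refl=-0.622396·0.500000=-0.3112; V=10.339970+-0.622396+-0.311198=9.4064
k=8 src: inc=-0.311198, refl=-0.311198·-0.818182=0.2546; V=9.717574+-0.311198+0.254617=9.6610
k=9 load: inc=0.254617, refl=0.254617·0.500000=0.1273; V=9.406376+0.254617+0.127308=9.7883

0 0 source 9.0909
1 3 load 13.6364
2 6 source 9.9174
3 9 load 8.0579
4 12 source 9.5793
5 15 load 10.3400
6 18 source 9.7176
7 21 load 9.4064
8 24 source 9.6610
9 27 load 9.7883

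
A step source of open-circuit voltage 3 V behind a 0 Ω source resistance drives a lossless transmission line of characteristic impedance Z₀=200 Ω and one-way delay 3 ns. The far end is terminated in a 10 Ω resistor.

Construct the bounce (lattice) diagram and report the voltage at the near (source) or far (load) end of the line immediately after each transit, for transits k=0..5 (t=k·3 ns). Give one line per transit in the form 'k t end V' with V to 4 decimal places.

0 0 source 3.0000
1 3 load 0.2857
2 6 source 3.0000
3 9 load 0.5442
4 12 source 3.0000
5 15 load 0.7781

Γ_L=-0.904762, Γ_S=-1.000000; launch V₁=3·200/200=3.000000
k=0 src: V=3.0000
k=1 load: inc=3.000000, refl=3.000000·-0.904762=-2.7143; V=0.000000+3.000000+-2.714286=0.2857
k=2 src: inc=-2.714286, refl=-2.714286·-1.000000=2.7143; V=3.000000+-2.714286+2.714286=3.0000
k=3 load: inc=2.714286, refl=2.714286·-0.904762=-2.4558; V=0.285714+2.714286+-2.455782=0.5442
k=4 src: inc=-2.455782, refl=-2.455782·-1.000000=2.4558; V=3.000000+-2.455782+2.455782=3.0000
k=5 load: inc=2.455782, refl=2.455782·-0.904762=-2.2219; V=0.544218+2.455782+-2.221898=0.7781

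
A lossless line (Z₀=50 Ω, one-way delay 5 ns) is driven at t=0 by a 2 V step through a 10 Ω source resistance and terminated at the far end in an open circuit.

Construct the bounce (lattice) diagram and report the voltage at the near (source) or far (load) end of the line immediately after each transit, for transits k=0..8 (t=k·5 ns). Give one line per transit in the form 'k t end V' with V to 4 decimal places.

Γ_L=1.000000, Γ_S=-0.666667; launch V₁=2·50/60=1.666667
k=0 src: V=1.6667
k=1 load: inc=1.666667, refl=1.666667·1.000000=1.6667; V=0.000000+1.666667+1.666667=3.3333
k=2 src: inc=1.666667, refl=1.666667·-0.666667=-1.1111; V=1.666667+1.666667+-1.111111=2.2222
k=3 load: inc=-1.111111, refl=-1.111111·1.000000=-1.1111; V=3.333333+-1.111111+-1.111111=1.1111
k=4 src: inc=-1.111111, refl=-1.111111·-0.666667=0.7407; V=2.222222+-1.111111+0.740741=1.8519
k=5 load: inc=0.740741, refl=0.740741·1.000000=0.7407; V=1.111111+0.740741+0.740741=2.5926
k=6 src: inc=0.740741, refl=0.740741·-0.666667=-0.4938; V=1.851852+0.740741+-0.493827=2.0988
k=7 load: inc=-0.493827, refl=-0.493827·1.000000=-0.4938; V=2.592593+-0.493827+-0.493827=1.6049
k=8 src: inc=-0.493827, refl=-0.493827·-0.666667=0.3292; V=2.098765+-0.493827+0.329218=1.9342

0 0 source 1.6667
1 5 load 3.3333
2 10 source 2.2222
3 15 load 1.1111
4 20 source 1.8519
5 25 load 2.5926
6 30 source 2.0988
7 35 load 1.6049
8 40 source 1.9342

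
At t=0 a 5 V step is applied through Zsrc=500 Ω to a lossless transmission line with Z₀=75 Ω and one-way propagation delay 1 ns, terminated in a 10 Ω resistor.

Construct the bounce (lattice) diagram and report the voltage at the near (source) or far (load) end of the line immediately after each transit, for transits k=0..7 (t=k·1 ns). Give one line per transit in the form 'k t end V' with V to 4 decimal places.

0 0 source 0.6522
1 1 load 0.1535
2 2 source -0.2152
3 3 load 0.0667
4 4 source 0.2751
5 5 load 0.1157
6 6 source -0.0020
7 7 load 0.0880

Γ_L=-0.764706, Γ_S=0.739130; launch V₁=5·75/575=0.652174
k=0 src: V=0.6522
k=1 load: inc=0.652174, refl=0.652174·-0.764706=-0.4987; V=0.000000+0.652174+-0.498721=0.1535
k=2 src: inc=-0.498721, refl=-0.498721·0.739130=-0.3686; V=0.652174+-0.498721+-0.368620=-0.2152
k=3 load: inc=-0.368620, refl=-0.368620·-0.764706=0.2819; V=0.153453+-0.368620+0.281886=0.0667
k=4 src: inc=0.281886, refl=0.281886·0.739130=0.2084; V=-0.215167+0.281886+0.208350=0.2751
k=5 load: inc=0.208350, refl=0.208350·-0.764706=-0.1593; V=0.066719+0.208350+-0.159327=0.1157
k=6 src: inc=-0.159327, refl=-0.159327·0.739130=-0.1178; V=0.275069+-0.159327+-0.117763=-0.0020
k=7 load: inc=-0.117763, refl=-0.117763·-0.764706=0.0901; V=0.115742+-0.117763+0.090054=0.0880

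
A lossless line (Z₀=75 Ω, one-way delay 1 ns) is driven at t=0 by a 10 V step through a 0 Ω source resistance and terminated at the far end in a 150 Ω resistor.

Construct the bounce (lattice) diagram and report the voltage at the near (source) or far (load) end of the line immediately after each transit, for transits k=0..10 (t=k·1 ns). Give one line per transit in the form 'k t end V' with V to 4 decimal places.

0 0 source 10.0000
1 1 load 13.3333
2 2 source 10.0000
3 3 load 8.8889
4 4 source 10.0000
5 5 load 10.3704
6 6 source 10.0000
7 7 load 9.8765
8 8 source 10.0000
9 9 load 10.0412
10 10 source 10.0000

Γ_L=0.333333, Γ_S=-1.000000; launch V₁=10·75/75=10.000000
k=0 src: V=10.0000
k=1 load: inc=10.000000, refl=10.000000·0.333333=3.3333; V=0.000000+10.000000+3.333333=13.3333
k=2 src: inc=3.333333, refl=3.333333·-1.000000=-3.3333; V=10.000000+3.333333+-3.333333=10.0000
k=3 load: inc=-3.333333, refl=-3.333333·0.333333=-1.1111; V=13.333333+-3.333333+-1.111111=8.8889
k=4 src: inc=-1.111111, refl=-1.111111·-1.000000=1.1111; V=10.000000+-1.111111+1.111111=10.0000
k=5 load: inc=1.111111, refl=1.111111·0.333333=0.3704; V=8.888889+1.111111+0.370370=10.3704
k=6 src: inc=0.370370, refl=0.370370·-1.000000=-0.3704; V=10.000000+0.370370+-0.370370=10.0000
k=7 load: inc=-0.370370, refl=-0.370370·0.333333=-0.1235; V=10.370370+-0.370370+-0.123457=9.8765
k=8 src: inc=-0.123457, refl=-0.123457·-1.000000=0.1235; V=10.000000+-0.123457+0.123457=10.0000
k=9 load: inc=0.123457, refl=0.123457·0.333333=0.0412; V=9.876543+0.123457+0.041152=10.0412
k=10 src: inc=0.041152, refl=0.041152·-1.000000=-0.0412; V=10.000000+0.041152+-0.041152=10.0000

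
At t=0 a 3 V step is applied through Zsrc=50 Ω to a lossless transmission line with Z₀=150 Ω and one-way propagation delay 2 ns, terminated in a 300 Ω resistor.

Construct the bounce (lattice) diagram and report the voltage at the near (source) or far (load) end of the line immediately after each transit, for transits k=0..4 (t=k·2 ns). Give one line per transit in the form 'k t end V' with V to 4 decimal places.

0 0 source 2.2500
1 2 load 3.0000
2 4 source 2.6250
3 6 load 2.5000
4 8 source 2.5625

Γ_L=0.333333, Γ_S=-0.500000; launch V₁=3·150/200=2.250000
k=0 src: V=2.2500
k=1 load: inc=2.250000, refl=2.250000·0.333333=0.7500; V=0.000000+2.250000+0.750000=3.0000
k=2 src: inc=0.750000, refl=0.750000·-0.500000=-0.3750; V=2.250000+0.750000+-0.375000=2.6250
k=3 load: inc=-0.375000, refl=-0.375000·0.333333=-0.1250; V=3.000000+-0.375000+-0.125000=2.5000
k=4 src: inc=-0.125000, refl=-0.125000·-0.500000=0.0625; V=2.625000+-0.125000+0.062500=2.5625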